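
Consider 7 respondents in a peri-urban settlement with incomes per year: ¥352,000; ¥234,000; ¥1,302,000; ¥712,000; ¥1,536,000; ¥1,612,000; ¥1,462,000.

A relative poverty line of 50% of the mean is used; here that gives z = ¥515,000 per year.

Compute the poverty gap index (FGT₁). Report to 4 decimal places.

Incomes under z: ¥234,000, ¥352,000 (q = 2 of N = 7).
Relative gaps: (515000−234000)/515000 = 0.5456; (515000−352000)/515000 = 0.3165.
Sum of shortfalls = 0.862136; P₁ averages over all N: 0.862136 / 7 = 0.1232.

0.1232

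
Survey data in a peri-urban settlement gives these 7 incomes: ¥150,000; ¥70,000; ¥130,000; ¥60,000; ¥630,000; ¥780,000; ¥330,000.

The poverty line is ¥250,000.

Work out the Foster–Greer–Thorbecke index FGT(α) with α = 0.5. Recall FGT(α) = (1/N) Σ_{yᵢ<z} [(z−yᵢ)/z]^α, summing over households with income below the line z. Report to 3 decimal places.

0.435

Incomes under z: ¥60,000, ¥70,000, ¥130,000, ¥150,000 (q = 4 of N = 7).
Normalized shortfalls: (250000−60000)/250000 = 0.7600; (250000−70000)/250000 = 0.7200; (250000−130000)/250000 = 0.4800; (250000−150000)/250000 = 0.4000.
Raised to α = 0.5: 0.87178; 0.84853; 0.69282; 0.63246.
Sum = 3.045584; FGT(0.5) = 3.045584 / 7 = 0.435.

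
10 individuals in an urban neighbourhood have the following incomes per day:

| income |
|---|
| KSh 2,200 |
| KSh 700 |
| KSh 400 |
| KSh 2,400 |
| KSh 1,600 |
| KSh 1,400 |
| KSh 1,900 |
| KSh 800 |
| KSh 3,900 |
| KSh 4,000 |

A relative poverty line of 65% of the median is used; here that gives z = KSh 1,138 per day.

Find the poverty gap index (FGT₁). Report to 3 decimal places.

Below the line: KSh 400, KSh 700, KSh 800 (q = 3 of N = 10).
Relative gaps: (1138−400)/1138 = 0.6485; (1138−700)/1138 = 0.3849; (1138−800)/1138 = 0.2970.
Σ = 1.330404. Dividing by the full population N = 10 gives P₁ = 0.133.

0.133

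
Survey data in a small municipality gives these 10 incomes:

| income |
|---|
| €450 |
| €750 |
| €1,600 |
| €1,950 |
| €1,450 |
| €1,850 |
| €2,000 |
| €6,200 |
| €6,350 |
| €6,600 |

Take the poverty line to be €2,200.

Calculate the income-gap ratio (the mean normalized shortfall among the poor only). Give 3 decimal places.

Below the line: €450, €750, €1,450, €1,600, €1,850, €1,950, €2,000 (q = 7 of N = 10).
Relative gaps: 0.7955, 0.6591, 0.3409, 0.2727, 0.1591, 0.1136, 0.0909; sum = 2.431818.
The income-gap ratio divides by q (the poor only): 2.431818 / 7 = 0.347.

0.347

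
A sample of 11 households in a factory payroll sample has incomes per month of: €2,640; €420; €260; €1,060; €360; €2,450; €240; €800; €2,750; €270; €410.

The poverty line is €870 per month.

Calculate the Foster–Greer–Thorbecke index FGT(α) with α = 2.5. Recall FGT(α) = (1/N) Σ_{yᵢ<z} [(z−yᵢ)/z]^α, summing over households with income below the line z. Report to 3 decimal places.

Poor units: €240, €260, €270, €360, €410, €420, €800 (q = 7 of N = 11).
Shortfall ratios: (870−240)/870 = 0.7241; (870−260)/870 = 0.7011; (870−270)/870 = 0.6897; (870−360)/870 = 0.5862; (870−410)/870 = 0.5287; (870−420)/870 = 0.5172; (870−800)/870 = 0.0805.
Raised to α = 2.5: 0.44622; 0.41165; 0.39498; 0.26310; 0.20328; 0.19241; 0.00184.
Sum = 1.913491; FGT(2.5) = 1.913491 / 11 = 0.174.

0.174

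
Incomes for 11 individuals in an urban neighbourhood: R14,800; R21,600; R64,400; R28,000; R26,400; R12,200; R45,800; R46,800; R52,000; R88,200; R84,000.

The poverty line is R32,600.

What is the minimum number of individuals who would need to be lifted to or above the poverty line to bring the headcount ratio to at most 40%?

1

5 of the 11 individuals are poor, so H = 5/11 = 0.455.
A headcount ratio of at most 40% allows at most ⌊0.40 × 11⌋ = 4 poor individuals.
So at least 5 − 4 = 1 must be lifted.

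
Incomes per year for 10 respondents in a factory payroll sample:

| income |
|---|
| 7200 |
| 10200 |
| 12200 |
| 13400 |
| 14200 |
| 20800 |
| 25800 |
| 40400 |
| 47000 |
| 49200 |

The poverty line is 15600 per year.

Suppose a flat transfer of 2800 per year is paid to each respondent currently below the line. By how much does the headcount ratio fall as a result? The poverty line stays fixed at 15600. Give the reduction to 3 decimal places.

0.200

Before: below the line — 7200, 10200, 12200, 13400, 14200; headcount ratio = 0.50000.
After the 2800 transfer: below the line — 10000, 13000, 15000; headcount ratio = 0.30000.
Reduction = 0.50000 − 0.30000 = 0.200.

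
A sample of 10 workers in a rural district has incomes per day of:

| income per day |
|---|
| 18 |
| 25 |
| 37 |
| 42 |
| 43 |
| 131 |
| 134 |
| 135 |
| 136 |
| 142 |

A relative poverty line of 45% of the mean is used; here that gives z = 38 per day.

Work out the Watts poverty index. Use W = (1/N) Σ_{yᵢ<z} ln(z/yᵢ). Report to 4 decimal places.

0.1193

Below z: 18, 25, 37 (q = 3 of N = 10).
Log gaps: ln(38/18) = 0.7472; ln(38/25) = 0.4187; ln(38/37) = 0.0267.
W = 1.192593 / 10 = 0.1193.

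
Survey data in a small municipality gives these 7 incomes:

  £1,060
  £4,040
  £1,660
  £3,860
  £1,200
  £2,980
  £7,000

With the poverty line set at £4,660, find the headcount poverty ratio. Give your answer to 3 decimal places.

6 of the 7 people have income below £4,660.
H = 6/7 = 0.857.

0.857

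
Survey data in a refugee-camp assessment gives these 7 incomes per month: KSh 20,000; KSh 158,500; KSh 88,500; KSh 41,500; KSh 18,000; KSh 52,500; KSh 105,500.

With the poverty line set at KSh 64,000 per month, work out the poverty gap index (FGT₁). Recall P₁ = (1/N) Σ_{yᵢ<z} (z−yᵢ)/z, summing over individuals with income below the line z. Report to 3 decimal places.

Below the line: KSh 18,000, KSh 20,000, KSh 41,500, KSh 52,500 (q = 4 of N = 7).
Relative gaps: (64000−18000)/64000 = 0.7188; (64000−20000)/64000 = 0.6875; (64000−41500)/64000 = 0.3516; (64000−52500)/64000 = 0.1797.
Sum of shortfalls = 1.937500; P₁ averages over all N: 1.937500 / 7 = 0.277.

0.277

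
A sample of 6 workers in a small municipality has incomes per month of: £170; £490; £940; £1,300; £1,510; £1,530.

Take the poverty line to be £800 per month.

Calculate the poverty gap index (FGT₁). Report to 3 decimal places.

Below z: £170, £490 (q = 2 of N = 6).
Relative gaps: (800−170)/800 = 0.7875; (800−490)/800 = 0.3875.
Sum of shortfalls = 1.175000; P₁ averages over all N: 1.175000 / 6 = 0.196.

0.196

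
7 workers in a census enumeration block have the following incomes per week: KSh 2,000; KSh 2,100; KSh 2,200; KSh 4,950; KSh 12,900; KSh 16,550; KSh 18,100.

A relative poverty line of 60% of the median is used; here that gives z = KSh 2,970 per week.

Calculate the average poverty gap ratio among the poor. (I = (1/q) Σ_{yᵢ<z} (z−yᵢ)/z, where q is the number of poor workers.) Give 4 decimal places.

0.2929

Poor units: KSh 2,000, KSh 2,100, KSh 2,200 (q = 3 of N = 7).
Relative gaps: 0.3266, 0.2929, 0.2593; sum = 0.878788.
I averages over the q = 3 poor units only: 0.878788 / 3 = 0.2929.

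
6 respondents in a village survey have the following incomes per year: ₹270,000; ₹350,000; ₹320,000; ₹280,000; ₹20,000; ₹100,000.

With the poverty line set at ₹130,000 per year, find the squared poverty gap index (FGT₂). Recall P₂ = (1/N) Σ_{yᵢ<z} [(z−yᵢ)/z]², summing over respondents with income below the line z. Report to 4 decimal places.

0.1282

Poor units: ₹20,000, ₹100,000 (q = 2 of N = 6).
Normalized shortfalls: (130000−20000)/130000 = 0.8462; (130000−100000)/130000 = 0.2308.
Squared: 0.7160; 0.0533.
Sum = 0.769231; P₂ = 0.769231 / 6 = 0.1282.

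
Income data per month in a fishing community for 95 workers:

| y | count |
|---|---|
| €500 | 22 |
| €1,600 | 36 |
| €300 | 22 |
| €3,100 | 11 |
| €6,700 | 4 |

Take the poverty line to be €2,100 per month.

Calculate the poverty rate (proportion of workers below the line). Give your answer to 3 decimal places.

80 of the 95 workers have income below €2,100.
H = 80/95 = 0.842.

0.842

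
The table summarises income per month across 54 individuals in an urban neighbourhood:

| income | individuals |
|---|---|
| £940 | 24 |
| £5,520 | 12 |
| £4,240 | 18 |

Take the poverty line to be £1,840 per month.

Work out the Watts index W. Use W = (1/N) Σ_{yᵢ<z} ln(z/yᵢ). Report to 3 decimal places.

Incomes under z: 24×£940 (q = 24 of N = 54).
ln(z/y) terms: ln(1840/940) = 0.6716 (×24).
W = 16.119383 / 54 = 0.299.

0.299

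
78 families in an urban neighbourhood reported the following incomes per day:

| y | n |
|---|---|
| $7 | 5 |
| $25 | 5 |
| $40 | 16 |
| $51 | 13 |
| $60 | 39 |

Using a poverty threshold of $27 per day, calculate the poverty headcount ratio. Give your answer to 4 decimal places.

0.1282

10 of the 78 families have income below $27.
H = 10/78 = 0.1282.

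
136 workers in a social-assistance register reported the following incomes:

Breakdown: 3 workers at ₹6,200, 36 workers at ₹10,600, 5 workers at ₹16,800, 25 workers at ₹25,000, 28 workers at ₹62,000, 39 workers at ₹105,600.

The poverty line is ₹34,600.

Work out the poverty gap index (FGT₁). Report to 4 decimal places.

0.2716

Below the line: 3×₹6,200, 36×₹10,600, 5×₹16,800, 25×₹25,000 (q = 69 of N = 136).
Normalized shortfalls: (34600−6200)/34600 = 0.8208 (×3); (34600−10600)/34600 = 0.6936 (×36); (34600−16800)/34600 = 0.5145 (×5); (34600−25000)/34600 = 0.2775 (×25).
Sum of shortfalls = 36.942197; P₁ averages over all N: 36.942197 / 136 = 0.2716.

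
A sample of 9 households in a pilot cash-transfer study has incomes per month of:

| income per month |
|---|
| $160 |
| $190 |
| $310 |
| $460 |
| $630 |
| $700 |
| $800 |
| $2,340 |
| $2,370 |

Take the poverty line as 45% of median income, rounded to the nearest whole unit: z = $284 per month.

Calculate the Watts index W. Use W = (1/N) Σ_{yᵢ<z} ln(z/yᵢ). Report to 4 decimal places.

Incomes under z: $160, $190 (q = 2 of N = 9).
Log shortfalls: ln(284/160) = 0.5738; ln(284/190) = 0.4020.
W = 0.975751 / 9 = 0.1084.

0.1084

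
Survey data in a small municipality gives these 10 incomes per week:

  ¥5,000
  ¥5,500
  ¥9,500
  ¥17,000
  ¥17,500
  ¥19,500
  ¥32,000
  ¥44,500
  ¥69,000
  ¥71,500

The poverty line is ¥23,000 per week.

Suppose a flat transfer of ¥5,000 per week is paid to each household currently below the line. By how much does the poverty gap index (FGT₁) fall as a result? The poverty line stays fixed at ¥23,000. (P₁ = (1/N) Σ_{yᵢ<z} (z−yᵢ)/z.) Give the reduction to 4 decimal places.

0.1239

Before: below the line — ¥5,000, ¥5,500, ¥9,500, ¥17,000, ¥17,500, ¥19,500; poverty gap index (FGT₁) = 0.278261.
After the ¥5,000 transfer: below the line — ¥10,000, ¥10,500, ¥14,500, ¥22,000, ¥22,500; poverty gap index (FGT₁) = 0.154348.
Reduction = 0.278261 − 0.154348 = 0.1239.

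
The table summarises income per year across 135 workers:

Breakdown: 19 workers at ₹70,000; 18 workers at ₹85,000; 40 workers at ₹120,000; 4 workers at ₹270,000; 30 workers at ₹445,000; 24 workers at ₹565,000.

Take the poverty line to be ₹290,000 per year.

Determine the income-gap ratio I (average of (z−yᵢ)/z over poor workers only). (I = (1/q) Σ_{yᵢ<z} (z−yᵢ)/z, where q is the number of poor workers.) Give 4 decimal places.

Incomes under z: 19×₹70,000, 18×₹85,000, 40×₹120,000, 4×₹270,000 (q = 81 of N = 135).
Relative gaps: 0.7586 (×19), 0.7069 (×18), 0.5862 (×40), 0.0690 (×4); sum = 50.862069.
The income-gap ratio divides by q (the poor only): 50.862069 / 81 = 0.6279.

0.6279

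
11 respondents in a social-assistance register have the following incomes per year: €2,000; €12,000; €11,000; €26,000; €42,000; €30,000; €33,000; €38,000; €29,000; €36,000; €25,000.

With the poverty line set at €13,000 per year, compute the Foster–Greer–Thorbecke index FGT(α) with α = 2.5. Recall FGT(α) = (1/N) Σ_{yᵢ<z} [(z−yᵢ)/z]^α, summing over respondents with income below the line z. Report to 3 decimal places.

0.061

Incomes under z: €2,000, €11,000, €12,000 (q = 3 of N = 11).
Shortfall ratios: (13000−2000)/13000 = 0.8462; (13000−11000)/13000 = 0.1538; (13000−12000)/13000 = 0.0769.
Raised to α = 2.5: 0.65860; 0.00928; 0.00164.
Sum = 0.669527; FGT(2.5) = 0.669527 / 11 = 0.061.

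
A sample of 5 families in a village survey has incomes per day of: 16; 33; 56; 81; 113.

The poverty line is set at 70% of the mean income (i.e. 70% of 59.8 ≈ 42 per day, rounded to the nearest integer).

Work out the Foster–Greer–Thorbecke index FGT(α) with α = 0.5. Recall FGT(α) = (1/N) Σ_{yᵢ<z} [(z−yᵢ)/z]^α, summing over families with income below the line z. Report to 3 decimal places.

0.250

Below the line: 16, 33 (q = 2 of N = 5).
Normalized shortfalls: (42−16)/42 = 0.6190; (42−33)/42 = 0.2143.
Raised to α = 0.5: 0.78680; 0.46291.
Sum = 1.249706; FGT(0.5) = 1.249706 / 5 = 0.250.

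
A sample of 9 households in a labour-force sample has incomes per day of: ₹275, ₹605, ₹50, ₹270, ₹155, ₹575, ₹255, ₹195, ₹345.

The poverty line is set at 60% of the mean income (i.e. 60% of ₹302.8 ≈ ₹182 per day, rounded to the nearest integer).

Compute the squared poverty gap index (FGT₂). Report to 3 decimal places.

0.061

Poor units: ₹50, ₹155 (q = 2 of N = 9).
Relative gaps: (182−50)/182 = 0.7253; (182−155)/182 = 0.1484.
Squared: 0.5260; 0.0220.
Sum = 0.548032; P₂ = 0.548032 / 9 = 0.061.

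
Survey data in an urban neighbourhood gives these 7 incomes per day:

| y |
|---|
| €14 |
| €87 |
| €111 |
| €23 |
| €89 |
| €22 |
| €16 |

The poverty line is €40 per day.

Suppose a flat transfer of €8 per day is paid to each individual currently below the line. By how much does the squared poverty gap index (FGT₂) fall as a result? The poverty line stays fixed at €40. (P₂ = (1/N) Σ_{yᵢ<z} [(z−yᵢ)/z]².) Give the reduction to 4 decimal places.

0.0986

Before: below the line — €14, €16, €22, €23; squared poverty gap index (FGT₂) = 0.166518.
After the €8 transfer: below the line — €22, €24, €30, €31; squared poverty gap index (FGT₂) = 0.067946.
Reduction = 0.166518 − 0.067946 = 0.0986.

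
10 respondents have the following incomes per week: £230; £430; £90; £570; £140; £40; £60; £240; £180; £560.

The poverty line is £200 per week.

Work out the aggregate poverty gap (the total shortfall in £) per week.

Below z: £40, £60, £90, £140, £180 (q = 5 of N = 10).
Individual gaps: 200−40 = 160; 200−60 = 140; 200−90 = 110; 200−140 = 60; 200−180 = 20.
Aggregate gap = £490.

£490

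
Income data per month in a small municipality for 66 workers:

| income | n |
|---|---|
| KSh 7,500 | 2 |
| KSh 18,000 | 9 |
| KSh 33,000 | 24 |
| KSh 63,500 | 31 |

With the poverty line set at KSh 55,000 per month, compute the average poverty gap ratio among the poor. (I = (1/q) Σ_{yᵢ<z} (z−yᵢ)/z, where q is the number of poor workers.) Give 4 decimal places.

0.4966

Incomes under z: 2×KSh 7,500, 9×KSh 18,000, 24×KSh 33,000 (q = 35 of N = 66).
Relative gaps: 0.8636 (×2), 0.6727 (×9), 0.4000 (×24); sum = 17.381818.
The income-gap ratio divides by q (the poor only): 17.381818 / 35 = 0.4966.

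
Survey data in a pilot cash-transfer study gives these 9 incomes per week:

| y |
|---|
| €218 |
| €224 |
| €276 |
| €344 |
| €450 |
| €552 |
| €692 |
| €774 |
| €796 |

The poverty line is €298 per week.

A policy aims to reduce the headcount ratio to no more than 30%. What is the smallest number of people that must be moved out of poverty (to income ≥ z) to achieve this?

1

3 of the 9 people are poor, so H = 3/9 = 0.333.
A headcount ratio of at most 30% allows at most ⌊0.30 × 9⌋ = 2 poor people.
So at least 3 − 2 = 1 must be lifted.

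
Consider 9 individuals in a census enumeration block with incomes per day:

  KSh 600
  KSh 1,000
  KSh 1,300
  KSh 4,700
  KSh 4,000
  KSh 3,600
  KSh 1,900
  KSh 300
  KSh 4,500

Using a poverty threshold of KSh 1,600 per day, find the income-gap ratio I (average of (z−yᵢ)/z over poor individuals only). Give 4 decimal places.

0.5000

Poor units: KSh 300, KSh 600, KSh 1,000, KSh 1,300 (q = 4 of N = 9).
Relative gaps: 0.8125, 0.6250, 0.3750, 0.1875; sum = 2.000000.
I averages over the q = 4 poor units only: 2.000000 / 4 = 0.5000.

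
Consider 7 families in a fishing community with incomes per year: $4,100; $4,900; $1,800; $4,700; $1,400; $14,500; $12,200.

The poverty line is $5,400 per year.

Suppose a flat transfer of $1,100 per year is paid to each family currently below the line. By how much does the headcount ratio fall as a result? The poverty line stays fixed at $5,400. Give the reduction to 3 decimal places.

0.286

Before: below the line — $1,400, $1,800, $4,100, $4,700, $4,900; headcount ratio = 0.71429.
After the $1,100 transfer: below the line — $2,500, $2,900, $5,200; headcount ratio = 0.42857.
Reduction = 0.71429 − 0.42857 = 0.286.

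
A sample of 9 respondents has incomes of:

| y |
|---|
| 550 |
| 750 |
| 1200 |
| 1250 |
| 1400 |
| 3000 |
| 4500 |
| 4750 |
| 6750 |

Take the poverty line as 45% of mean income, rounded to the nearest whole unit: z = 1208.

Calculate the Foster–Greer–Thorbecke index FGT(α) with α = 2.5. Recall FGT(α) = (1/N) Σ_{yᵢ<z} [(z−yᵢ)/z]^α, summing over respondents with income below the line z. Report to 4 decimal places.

0.0342

Poor units: 550, 750, 1200 (q = 3 of N = 9).
Relative gaps: (1208−550)/1208 = 0.5447; (1208−750)/1208 = 0.3791; (1208−1200)/1208 = 0.0066.
Raised to α = 2.5: 0.21898; 0.08851; 0.00000.
Sum = 0.307491; FGT(2.5) = 0.307491 / 9 = 0.0342.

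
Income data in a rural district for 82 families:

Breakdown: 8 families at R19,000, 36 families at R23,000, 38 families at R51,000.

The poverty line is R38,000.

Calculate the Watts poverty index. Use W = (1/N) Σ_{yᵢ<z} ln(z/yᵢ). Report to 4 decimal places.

0.2881

Below the line: 8×R19,000, 36×R23,000 (q = 44 of N = 82).
ln(z/y) terms: ln(38000/19000) = 0.6931 (×8); ln(38000/23000) = 0.5021 (×36).
W = 23.620487 / 82 = 0.2881.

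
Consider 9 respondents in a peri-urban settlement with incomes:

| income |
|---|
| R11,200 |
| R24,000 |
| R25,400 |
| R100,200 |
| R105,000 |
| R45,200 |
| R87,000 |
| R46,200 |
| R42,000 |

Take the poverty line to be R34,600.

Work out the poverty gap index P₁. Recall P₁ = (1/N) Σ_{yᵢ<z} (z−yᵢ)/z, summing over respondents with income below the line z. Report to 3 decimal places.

0.139

Below z: R11,200, R24,000, R25,400 (q = 3 of N = 9).
Shortfall ratios: (34600−11200)/34600 = 0.6763; (34600−24000)/34600 = 0.3064; (34600−25400)/34600 = 0.2659.
Σ = 1.248555. Dividing by the full population N = 9 gives P₁ = 0.139.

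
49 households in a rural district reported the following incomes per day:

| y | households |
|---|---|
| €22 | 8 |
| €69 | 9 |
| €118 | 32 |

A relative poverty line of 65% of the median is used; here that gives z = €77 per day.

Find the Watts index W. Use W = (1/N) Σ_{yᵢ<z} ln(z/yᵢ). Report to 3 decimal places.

Below z: 8×€22, 9×€69 (q = 17 of N = 49).
Log gaps: ln(77/22) = 1.2528 (×8); ln(77/69) = 0.1097 (×9).
W = 11.009394 / 49 = 0.225.

0.225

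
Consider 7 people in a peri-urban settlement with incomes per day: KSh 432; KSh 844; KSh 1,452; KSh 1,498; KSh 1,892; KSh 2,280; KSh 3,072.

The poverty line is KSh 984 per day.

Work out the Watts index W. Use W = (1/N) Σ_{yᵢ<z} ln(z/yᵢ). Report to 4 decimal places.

0.1395

Poor units: KSh 432, KSh 844 (q = 2 of N = 7).
ln(z/y) terms: ln(984/432) = 0.8232; ln(984/844) = 0.1535.
W = 0.976674 / 7 = 0.1395.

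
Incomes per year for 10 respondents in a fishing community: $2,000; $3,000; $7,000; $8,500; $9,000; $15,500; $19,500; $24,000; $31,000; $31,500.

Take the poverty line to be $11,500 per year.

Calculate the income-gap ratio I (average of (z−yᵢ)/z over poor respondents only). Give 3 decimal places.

Poor units: $2,000, $3,000, $7,000, $8,500, $9,000 (q = 5 of N = 10).
Relative gaps: 0.8261, 0.7391, 0.3913, 0.2609, 0.2174; sum = 2.434783.
I averages over the q = 5 poor units only: 2.434783 / 5 = 0.487.

0.487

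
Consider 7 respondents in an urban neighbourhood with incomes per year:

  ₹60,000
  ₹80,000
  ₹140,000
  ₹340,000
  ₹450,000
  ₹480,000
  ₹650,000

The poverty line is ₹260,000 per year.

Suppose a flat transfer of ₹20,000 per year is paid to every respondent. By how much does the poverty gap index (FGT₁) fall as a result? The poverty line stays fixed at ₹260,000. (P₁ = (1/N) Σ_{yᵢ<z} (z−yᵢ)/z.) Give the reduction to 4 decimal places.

0.0330

Before: below the line — ₹60,000, ₹80,000, ₹140,000; poverty gap index (FGT₁) = 0.274725.
After the ₹20,000 transfer: below the line — ₹80,000, ₹100,000, ₹160,000; poverty gap index (FGT₁) = 0.241758.
Reduction = 0.274725 − 0.241758 = 0.0330.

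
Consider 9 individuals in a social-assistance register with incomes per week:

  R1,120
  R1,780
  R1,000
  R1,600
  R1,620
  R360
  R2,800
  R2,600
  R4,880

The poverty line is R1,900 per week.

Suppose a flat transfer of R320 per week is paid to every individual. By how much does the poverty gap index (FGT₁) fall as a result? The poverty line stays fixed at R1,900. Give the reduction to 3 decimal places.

Before: below the line — R360, R1,000, R1,120, R1,600, R1,620, R1,780; poverty gap index (FGT₁) = 0.22924.
After the R320 transfer: below the line — R680, R1,320, R1,440; poverty gap index (FGT₁) = 0.13216.
Reduction = 0.22924 − 0.13216 = 0.097.

0.097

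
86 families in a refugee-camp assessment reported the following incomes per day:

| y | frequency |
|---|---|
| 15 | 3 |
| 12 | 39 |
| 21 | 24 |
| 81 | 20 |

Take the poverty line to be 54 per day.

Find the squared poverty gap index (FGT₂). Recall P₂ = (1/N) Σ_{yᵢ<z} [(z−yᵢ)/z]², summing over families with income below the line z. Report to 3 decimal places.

Below the line: 39×12, 3×15, 24×21 (q = 66 of N = 86).
Relative gaps: (54−12)/54 = 0.7778 (×39); (54−15)/54 = 0.7222 (×3); (54−21)/54 = 0.6111 (×24).
Squared: 0.6049 (×39); 0.5216 (×3); 0.3735 (×24).
Sum = 34.120370; P₂ = 34.120370 / 86 = 0.397.

0.397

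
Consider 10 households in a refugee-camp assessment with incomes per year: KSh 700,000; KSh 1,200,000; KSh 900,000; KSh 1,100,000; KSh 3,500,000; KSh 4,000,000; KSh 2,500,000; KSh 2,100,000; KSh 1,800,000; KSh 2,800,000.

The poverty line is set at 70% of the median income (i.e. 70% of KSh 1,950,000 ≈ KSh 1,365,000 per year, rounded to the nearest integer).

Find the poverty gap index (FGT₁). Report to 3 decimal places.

Poor units: KSh 700,000, KSh 900,000, KSh 1,100,000, KSh 1,200,000 (q = 4 of N = 10).
Normalized shortfalls: (1365000−700000)/1365000 = 0.4872; (1365000−900000)/1365000 = 0.3407; (1365000−1100000)/1365000 = 0.1941; (1365000−1200000)/1365000 = 0.1209.
Σ = 1.142857. Dividing by the full population N = 10 gives P₁ = 0.114.

0.114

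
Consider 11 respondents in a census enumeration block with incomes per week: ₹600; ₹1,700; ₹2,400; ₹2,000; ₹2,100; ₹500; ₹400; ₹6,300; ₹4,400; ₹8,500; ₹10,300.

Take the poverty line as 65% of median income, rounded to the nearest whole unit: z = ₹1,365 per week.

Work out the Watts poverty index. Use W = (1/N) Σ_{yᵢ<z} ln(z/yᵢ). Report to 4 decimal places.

0.2776

Below the line: ₹400, ₹500, ₹600 (q = 3 of N = 11).
Log gaps: ln(1365/400) = 1.2274; ln(1365/500) = 1.0043; ln(1365/600) = 0.8220.
W = 3.053727 / 11 = 0.2776.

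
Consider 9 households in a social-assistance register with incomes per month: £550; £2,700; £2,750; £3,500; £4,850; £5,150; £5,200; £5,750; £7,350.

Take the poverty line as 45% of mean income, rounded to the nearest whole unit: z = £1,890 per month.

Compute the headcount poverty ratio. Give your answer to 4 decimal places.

0.1111

1 of the 9 households have income below £1,890.
H = 1/9 = 0.1111.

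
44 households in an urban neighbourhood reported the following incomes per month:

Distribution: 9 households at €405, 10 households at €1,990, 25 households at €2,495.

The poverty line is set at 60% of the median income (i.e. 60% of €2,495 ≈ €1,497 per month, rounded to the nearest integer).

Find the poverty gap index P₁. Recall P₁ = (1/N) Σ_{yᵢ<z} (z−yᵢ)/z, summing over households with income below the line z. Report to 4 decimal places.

Poor units: 9×€405 (q = 9 of N = 44).
Shortfall ratios: (1497−405)/1497 = 0.7295 (×9).
Σ = 6.565130. Dividing by the full population N = 44 gives P₁ = 0.1492.

0.1492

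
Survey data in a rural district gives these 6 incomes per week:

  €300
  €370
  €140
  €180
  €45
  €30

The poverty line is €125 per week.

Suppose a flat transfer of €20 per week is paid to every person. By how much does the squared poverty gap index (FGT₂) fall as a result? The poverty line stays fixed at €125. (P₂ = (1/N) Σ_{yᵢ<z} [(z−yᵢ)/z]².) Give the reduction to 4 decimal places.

0.0661

Before: below the line — €30, €45; squared poverty gap index (FGT₂) = 0.164533.
After the €20 transfer: below the line — €50, €65; squared poverty gap index (FGT₂) = 0.098400.
Reduction = 0.164533 − 0.098400 = 0.0661.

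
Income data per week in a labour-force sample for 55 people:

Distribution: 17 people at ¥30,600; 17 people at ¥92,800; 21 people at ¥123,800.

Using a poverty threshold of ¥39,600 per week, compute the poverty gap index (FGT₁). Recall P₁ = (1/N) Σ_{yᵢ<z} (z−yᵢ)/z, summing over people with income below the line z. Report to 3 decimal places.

0.070

Poor units: 17×¥30,600 (q = 17 of N = 55).
Relative gaps: (39600−30600)/39600 = 0.2273 (×17).
Sum of shortfalls = 3.863636; P₁ averages over all N: 3.863636 / 55 = 0.070.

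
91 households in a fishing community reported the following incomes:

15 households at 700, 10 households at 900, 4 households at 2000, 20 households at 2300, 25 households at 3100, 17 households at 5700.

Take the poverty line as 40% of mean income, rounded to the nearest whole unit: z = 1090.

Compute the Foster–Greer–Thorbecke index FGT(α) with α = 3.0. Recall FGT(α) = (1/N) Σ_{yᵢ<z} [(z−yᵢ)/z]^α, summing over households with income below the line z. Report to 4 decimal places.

Incomes under z: 15×700, 10×900 (q = 25 of N = 91).
Gap ratios (z−y)/z: (1090−700)/1090 = 0.3578 (×15); (1090−900)/1090 = 0.1743 (×10).
Raised to α = 3.0: 0.04581 (×15); 0.00530 (×10).
Sum = 0.740041; FGT(3.0) = 0.740041 / 91 = 0.0081.

0.0081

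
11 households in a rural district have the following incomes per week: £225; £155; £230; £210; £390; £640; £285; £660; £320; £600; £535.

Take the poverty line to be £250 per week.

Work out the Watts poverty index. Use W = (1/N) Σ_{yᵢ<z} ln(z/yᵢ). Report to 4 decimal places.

0.0765

Poor units: £155, £210, £225, £230 (q = 4 of N = 11).
Log shortfalls: ln(250/155) = 0.4780; ln(250/210) = 0.1744; ln(250/225) = 0.1054; ln(250/230) = 0.0834.
W = 0.841131 / 11 = 0.0765.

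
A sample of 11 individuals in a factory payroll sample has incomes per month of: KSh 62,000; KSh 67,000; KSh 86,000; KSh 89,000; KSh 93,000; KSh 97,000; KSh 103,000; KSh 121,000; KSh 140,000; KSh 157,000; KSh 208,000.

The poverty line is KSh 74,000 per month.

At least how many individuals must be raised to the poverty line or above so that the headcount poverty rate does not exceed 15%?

2 of the 11 individuals are poor, so H = 2/11 = 0.182.
A headcount ratio of at most 15% allows at most ⌊0.15 × 11⌋ = 1 poor individuals.
So at least 2 − 1 = 1 must be lifted.

1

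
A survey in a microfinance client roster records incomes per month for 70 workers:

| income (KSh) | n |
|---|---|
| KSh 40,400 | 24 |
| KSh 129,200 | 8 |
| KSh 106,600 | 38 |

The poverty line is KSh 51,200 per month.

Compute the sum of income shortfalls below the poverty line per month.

Below z: 24×KSh 40,400 (q = 24 of N = 70).
Individual gaps: 24×(51200−40400) = 259200.
Aggregate gap = KSh 259,200.

KSh 259,200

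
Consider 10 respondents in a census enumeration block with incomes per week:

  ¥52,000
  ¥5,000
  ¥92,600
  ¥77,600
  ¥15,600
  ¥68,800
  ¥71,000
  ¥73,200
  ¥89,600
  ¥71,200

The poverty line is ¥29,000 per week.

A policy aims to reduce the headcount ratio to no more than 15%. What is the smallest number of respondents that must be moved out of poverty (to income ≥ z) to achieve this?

1

Currently q = 2 of N = 10 are below the line (H = 0.200).
A headcount ratio of at most 15% allows at most ⌊0.15 × 10⌋ = 1 poor respondents.
So at least 2 − 1 = 1 must be lifted.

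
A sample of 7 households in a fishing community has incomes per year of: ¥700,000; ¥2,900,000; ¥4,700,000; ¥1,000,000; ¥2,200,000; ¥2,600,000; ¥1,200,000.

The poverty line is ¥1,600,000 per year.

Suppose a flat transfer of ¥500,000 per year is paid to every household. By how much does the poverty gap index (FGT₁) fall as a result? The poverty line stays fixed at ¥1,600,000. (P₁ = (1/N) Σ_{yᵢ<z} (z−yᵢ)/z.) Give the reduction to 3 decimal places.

0.125

Before: below the line — ¥700,000, ¥1,000,000, ¥1,200,000; poverty gap index (FGT₁) = 0.16964.
After the ¥500,000 transfer: below the line — ¥1,200,000, ¥1,500,000; poverty gap index (FGT₁) = 0.04464.
Reduction = 0.16964 − 0.04464 = 0.125.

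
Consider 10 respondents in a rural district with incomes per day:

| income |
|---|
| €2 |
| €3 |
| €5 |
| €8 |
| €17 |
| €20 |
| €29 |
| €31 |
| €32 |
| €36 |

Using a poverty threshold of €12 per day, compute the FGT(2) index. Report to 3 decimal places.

0.171

Incomes under z: €2, €3, €5, €8 (q = 4 of N = 10).
Relative gaps: (12−2)/12 = 0.8333; (12−3)/12 = 0.7500; (12−5)/12 = 0.5833; (12−8)/12 = 0.3333.
Squared: 0.6944; 0.5625; 0.3403; 0.1111.
Sum = 1.708333; P₂ = 1.708333 / 10 = 0.171.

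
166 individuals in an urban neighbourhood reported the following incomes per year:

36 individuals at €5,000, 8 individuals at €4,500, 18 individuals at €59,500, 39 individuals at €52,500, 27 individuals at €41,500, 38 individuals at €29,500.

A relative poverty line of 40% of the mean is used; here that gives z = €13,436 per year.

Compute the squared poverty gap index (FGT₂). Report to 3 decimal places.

0.107

Below the line: 8×€4,500, 36×€5,000 (q = 44 of N = 166).
Normalized shortfalls: (13436−4500)/13436 = 0.6651 (×8); (13436−5000)/13436 = 0.6279 (×36).
Squared: 0.4423 (×8); 0.3942 (×36).
Sum = 17.730380; P₂ = 17.730380 / 166 = 0.107.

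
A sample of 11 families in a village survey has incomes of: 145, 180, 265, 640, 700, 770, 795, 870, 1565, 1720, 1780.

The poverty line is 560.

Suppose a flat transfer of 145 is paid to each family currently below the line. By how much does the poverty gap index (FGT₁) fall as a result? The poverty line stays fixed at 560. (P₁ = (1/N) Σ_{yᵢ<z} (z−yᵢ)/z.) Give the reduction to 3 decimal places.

Before: below the line — 145, 180, 265; poverty gap index (FGT₁) = 0.17695.
After the 145 transfer: below the line — 290, 325, 410; poverty gap index (FGT₁) = 0.10633.
Reduction = 0.17695 − 0.10633 = 0.071.

0.071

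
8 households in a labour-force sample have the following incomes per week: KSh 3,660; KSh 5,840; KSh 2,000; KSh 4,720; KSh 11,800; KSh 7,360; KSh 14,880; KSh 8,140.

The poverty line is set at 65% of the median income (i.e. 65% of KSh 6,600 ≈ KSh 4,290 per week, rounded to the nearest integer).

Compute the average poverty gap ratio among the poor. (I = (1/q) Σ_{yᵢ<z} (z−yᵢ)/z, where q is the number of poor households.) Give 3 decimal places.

0.340

Below z: KSh 2,000, KSh 3,660 (q = 2 of N = 8).
Shortfall ratios (z−y)/z: 0.5338, 0.1469; sum = 0.680653.
I averages over the q = 2 poor units only: 0.680653 / 2 = 0.340.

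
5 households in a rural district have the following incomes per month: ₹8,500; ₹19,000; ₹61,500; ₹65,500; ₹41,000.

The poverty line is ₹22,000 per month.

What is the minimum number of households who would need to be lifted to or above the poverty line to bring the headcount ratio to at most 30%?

1

Currently q = 2 of N = 5 are below the line (H = 0.400).
A headcount ratio of at most 30% allows at most ⌊0.30 × 5⌋ = 1 poor households.
So at least 2 − 1 = 1 must be lifted.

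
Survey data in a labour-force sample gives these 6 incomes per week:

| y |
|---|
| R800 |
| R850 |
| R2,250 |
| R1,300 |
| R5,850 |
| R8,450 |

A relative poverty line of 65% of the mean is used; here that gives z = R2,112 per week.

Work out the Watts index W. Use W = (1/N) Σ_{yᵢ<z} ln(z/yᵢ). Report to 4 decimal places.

Incomes under z: R800, R850, R1,300 (q = 3 of N = 6).
Log shortfalls: ln(2112/800) = 0.9708; ln(2112/850) = 0.9102; ln(2112/1300) = 0.4853.
W = 2.366204 / 6 = 0.3944.

0.3944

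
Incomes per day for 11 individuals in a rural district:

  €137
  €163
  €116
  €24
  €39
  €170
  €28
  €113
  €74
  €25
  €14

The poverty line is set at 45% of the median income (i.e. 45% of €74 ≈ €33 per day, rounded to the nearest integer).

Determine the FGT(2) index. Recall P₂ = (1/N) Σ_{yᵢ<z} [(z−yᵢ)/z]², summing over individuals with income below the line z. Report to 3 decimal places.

0.044

Incomes under z: €14, €24, €25, €28 (q = 4 of N = 11).
Gap ratios (z−y)/z: (33−14)/33 = 0.5758; (33−24)/33 = 0.2727; (33−25)/33 = 0.2424; (33−28)/33 = 0.1515.
Squared: 0.3315; 0.0744; 0.0588; 0.0230.
Sum = 0.487603; P₂ = 0.487603 / 11 = 0.044.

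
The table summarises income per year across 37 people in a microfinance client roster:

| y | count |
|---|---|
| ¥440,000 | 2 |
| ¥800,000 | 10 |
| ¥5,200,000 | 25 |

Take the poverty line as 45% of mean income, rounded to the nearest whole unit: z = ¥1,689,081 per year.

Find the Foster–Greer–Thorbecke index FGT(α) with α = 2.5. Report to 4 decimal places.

Incomes under z: 2×¥440,000, 10×¥800,000 (q = 12 of N = 37).
Relative gaps: (1689081−440000)/1689081 = 0.7395 (×2); (1689081−800000)/1689081 = 0.5264 (×10).
Raised to α = 2.5: 0.47027 (×2); 0.20101 (×10).
Sum = 2.950690; FGT(2.5) = 2.950690 / 37 = 0.0797.

0.0797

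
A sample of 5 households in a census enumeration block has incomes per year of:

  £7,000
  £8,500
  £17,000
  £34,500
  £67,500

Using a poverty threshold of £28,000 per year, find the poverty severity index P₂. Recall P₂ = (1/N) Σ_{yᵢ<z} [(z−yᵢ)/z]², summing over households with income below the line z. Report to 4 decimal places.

0.2404

Poor units: £7,000, £8,500, £17,000 (q = 3 of N = 5).
Gap ratios (z−y)/z: (28000−7000)/28000 = 0.7500; (28000−8500)/28000 = 0.6964; (28000−17000)/28000 = 0.3929.
Squared: 0.5625; 0.4850; 0.1543.
Sum = 1.201849; P₂ = 1.201849 / 5 = 0.2404.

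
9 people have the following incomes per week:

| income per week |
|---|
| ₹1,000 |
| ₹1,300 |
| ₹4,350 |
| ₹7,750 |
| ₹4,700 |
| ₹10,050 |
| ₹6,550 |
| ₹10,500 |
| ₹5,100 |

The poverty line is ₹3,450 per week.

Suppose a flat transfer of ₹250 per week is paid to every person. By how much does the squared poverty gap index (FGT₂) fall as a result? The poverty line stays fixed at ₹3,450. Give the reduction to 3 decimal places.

0.020

Before: below the line — ₹1,000, ₹1,300; squared poverty gap index (FGT₂) = 0.09919.
After the ₹250 transfer: below the line — ₹1,250, ₹1,550; squared poverty gap index (FGT₂) = 0.07888.
Reduction = 0.09919 − 0.07888 = 0.020.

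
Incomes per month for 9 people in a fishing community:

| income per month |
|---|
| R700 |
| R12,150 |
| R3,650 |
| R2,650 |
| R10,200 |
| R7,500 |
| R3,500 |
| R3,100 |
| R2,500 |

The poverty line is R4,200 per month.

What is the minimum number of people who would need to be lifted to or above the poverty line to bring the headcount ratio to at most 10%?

6

Currently q = 6 of N = 9 are below the line (H = 0.667).
A headcount ratio of at most 10% allows at most ⌊0.10 × 9⌋ = 0 poor people.
So at least 6 − 0 = 6 must be lifted.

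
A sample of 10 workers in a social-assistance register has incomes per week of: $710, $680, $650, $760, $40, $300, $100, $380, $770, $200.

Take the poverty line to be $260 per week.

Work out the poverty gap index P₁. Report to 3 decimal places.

0.169

Poor units: $40, $100, $200 (q = 3 of N = 10).
Gap ratios (z−y)/z: (260−40)/260 = 0.8462; (260−100)/260 = 0.6154; (260−200)/260 = 0.2308.
Sum of shortfalls = 1.692308; P₁ averages over all N: 1.692308 / 10 = 0.169.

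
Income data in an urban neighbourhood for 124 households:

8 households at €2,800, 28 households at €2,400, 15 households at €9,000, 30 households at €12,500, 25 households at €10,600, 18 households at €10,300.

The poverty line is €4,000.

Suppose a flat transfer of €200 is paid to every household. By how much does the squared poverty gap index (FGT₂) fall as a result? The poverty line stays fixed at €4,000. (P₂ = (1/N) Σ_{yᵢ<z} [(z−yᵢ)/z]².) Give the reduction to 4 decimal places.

0.0102

Before: below the line — 28×€2,400, 8×€2,800; squared poverty gap index (FGT₂) = 0.041935.
After the €200 transfer: below the line — 28×€2,600, 8×€3,000; squared poverty gap index (FGT₂) = 0.031694.
Reduction = 0.041935 − 0.031694 = 0.0102.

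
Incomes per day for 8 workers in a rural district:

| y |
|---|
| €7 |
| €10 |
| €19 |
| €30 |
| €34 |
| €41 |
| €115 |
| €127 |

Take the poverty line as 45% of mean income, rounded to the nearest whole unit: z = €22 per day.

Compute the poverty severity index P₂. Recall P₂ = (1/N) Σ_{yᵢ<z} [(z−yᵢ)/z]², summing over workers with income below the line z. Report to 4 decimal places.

0.0976

Incomes under z: €7, €10, €19 (q = 3 of N = 8).
Relative gaps: (22−7)/22 = 0.6818; (22−10)/22 = 0.5455; (22−19)/22 = 0.1364.
Squared: 0.4649; 0.2975; 0.0186.
Sum = 0.780992; P₂ = 0.780992 / 8 = 0.0976.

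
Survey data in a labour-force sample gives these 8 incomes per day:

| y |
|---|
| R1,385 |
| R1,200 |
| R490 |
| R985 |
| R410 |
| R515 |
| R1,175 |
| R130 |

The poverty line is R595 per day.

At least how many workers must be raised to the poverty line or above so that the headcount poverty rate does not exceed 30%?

2

4 of the 8 workers are poor, so H = 4/8 = 0.500.
A headcount ratio of at most 30% allows at most ⌊0.30 × 8⌋ = 2 poor workers.
So at least 4 − 2 = 2 must be lifted.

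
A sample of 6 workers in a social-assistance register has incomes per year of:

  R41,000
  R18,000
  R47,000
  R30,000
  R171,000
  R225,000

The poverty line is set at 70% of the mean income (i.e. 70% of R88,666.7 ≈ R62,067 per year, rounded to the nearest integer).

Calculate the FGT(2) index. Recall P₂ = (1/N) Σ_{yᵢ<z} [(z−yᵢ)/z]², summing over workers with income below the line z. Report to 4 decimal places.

0.1575

Below the line: R18,000, R30,000, R41,000, R47,000 (q = 4 of N = 6).
Gap ratios (z−y)/z: (62067−18000)/62067 = 0.7100; (62067−30000)/62067 = 0.5167; (62067−41000)/62067 = 0.3394; (62067−47000)/62067 = 0.2428.
Squared: 0.5041; 0.2669; 0.1152; 0.0589.
Sum = 0.945153; P₂ = 0.945153 / 6 = 0.1575.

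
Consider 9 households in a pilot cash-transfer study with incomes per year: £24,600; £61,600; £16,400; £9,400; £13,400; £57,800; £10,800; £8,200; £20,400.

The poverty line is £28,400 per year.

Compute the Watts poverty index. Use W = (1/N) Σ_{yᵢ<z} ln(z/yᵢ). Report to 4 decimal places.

Below z: £8,200, £9,400, £10,800, £13,400, £16,400, £20,400, £24,600 (q = 7 of N = 9).
Log gaps: ln(28400/8200) = 1.2423; ln(28400/9400) = 1.1057; ln(28400/10800) = 0.9668; ln(28400/13400) = 0.7511; ln(28400/16400) = 0.5491; ln(28400/20400) = 0.3309; ln(28400/24600) = 0.1436.
W = 5.089517 / 9 = 0.5655.

0.5655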